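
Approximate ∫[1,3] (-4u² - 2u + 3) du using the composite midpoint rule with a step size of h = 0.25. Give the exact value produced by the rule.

-36.625

h = (3 − 1)/8 = 0.25.
Midpoints m₁,…,m₈ = 1.125, 1.375, 1.625, 1.875, 2.125, 2.375, 2.625, 2.875.
f(m₁)=-4.3125, f(m₂)=-7.3125, f(m₃)=-10.8125, f(m₄)=-14.8125, f(m₅)=-19.3125, f(m₆)=-24.3125, f(m₇)=-29.8125, f(m₈)=-35.8125.
h·[f(m₁) + f(m₂) + f(m₃) + f(m₄) + f(m₅) + f(m₆) + f(m₇) + f(m₈)] = 0.25·(-146.5) = -36.625.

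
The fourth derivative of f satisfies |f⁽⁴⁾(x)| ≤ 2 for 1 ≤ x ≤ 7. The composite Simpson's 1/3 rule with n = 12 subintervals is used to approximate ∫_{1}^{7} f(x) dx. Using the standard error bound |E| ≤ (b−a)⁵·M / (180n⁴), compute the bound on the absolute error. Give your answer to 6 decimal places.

|E| ≤ (6)⁵·2 / (180·12⁴) = 15552/3732480 = 0.004167.

0.004167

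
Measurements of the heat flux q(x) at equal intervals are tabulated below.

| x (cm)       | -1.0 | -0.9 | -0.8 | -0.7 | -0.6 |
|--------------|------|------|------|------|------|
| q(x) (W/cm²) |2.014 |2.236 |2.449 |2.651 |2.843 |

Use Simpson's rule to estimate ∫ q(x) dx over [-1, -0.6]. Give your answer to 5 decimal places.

0.97677

h = 0.1, n = 4.
(h/3)·[y₀ + 4y₁ + 2y₂ + 4y₃ + y₄] = 0.033333·(29.303) = 0.97677.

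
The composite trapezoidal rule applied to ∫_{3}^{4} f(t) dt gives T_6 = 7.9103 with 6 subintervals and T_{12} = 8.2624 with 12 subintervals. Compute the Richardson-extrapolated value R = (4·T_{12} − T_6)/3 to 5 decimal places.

R = (4·T_{12} − T_6) / 3 = (4·8.2624 − 7.9103)/3 = (25.1393)/3 = 8.37977.

8.37977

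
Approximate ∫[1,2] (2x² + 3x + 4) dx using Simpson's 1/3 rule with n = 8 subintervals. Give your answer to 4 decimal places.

13.1667

h = (2 − 1)/8 = 0.125.
Nodes x₀,…,x₈ = 1, 1.125, 1.25, 1.375, 1.5, 1.625, 1.75, 1.875, 2.
f(x) = 2x² + 3x + 4: f₀=9, f₁=9.90625, f₂=10.875, f₃=11.90625, f₄=13, f₅=14.15625, f₆=15.375, f₇=16.65625, f₈=18.
(h/3)·[f₀ + 4f₁ + 2f₂ + 4f₃ + 2f₄ + 4f₅ + 2f₆ + 4f₇ + f₈] = 0.041667·(316) = 13.1667.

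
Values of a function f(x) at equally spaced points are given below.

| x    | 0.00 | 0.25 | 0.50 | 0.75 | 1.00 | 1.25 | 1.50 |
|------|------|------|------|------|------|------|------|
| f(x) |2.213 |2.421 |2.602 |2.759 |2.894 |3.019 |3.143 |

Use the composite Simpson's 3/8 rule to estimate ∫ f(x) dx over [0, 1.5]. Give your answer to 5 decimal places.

h = 0.25, n = 6.
(3h/8)·[y₀ + 3y₁ + 3y₂ + 2y₃ + 3y₄ + 3y₅ + y₆] = 0.09375·(43.682) = 4.09519.

4.09519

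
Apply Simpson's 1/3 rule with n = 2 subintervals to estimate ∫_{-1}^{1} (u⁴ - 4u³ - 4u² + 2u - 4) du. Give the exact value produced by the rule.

-10

h = (1 − (-1))/2 = 1.
Nodes u₀,…,u₂ = -1, 0, 1.
f(u) = u⁴ - 4u³ - 4u² + 2u - 4: f₀=-5, f₁=-4, f₂=-9.
(h/3)·[f₀ + 4f₁ + f₂] = 0.333333·(-30) = -10.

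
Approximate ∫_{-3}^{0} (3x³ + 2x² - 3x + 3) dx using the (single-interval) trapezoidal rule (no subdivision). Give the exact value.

-72

T = (b−a)/2 · [f(-3) + f(0)] = 1.5·[(-51) + 3] = -72.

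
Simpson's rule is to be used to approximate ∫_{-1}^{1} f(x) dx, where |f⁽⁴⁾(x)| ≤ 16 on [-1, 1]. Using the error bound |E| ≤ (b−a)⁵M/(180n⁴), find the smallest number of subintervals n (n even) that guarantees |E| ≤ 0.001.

Need 512/(180n⁴) ≤ 0.001.
n⁴ ≥ 512/(180·0.001) = 2844.44 ⇒ n ≥ 7.3030, so the smallest even n is 8. (n must be even for Simpson's rule.)

8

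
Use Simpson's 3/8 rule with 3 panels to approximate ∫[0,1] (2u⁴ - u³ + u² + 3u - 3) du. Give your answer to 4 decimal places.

-1.0093

h = (1 − 0)/3 = 0.333333.
Nodes u₀,…,u₃ = 0, 0.333333, 0.666667, 1.
f(u) = 2u⁴ - u³ + u² + 3u - 3: f₀=-3, f₁=-1.901235, f₂=-0.456790, f₃=2.
(3h/8)·[f₀ + 3f₁ + 3f₂ + f₃] = 0.125·(-8.074074) = -1.0093.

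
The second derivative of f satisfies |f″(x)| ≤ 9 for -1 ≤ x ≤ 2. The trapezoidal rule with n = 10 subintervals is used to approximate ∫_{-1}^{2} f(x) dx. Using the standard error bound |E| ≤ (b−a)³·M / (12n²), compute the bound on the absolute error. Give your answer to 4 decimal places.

0.2025

|E| ≤ (3)³·9 / (12·10²) = 243/1200 = 0.2025.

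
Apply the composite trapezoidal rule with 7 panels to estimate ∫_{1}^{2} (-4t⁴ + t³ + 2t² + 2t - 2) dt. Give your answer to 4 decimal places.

h = (2 − 1)/7 = 0.142857.
Nodes t₀,…,t₇ = 1, 1.142857, 1.285714, 1.428571, 1.571429, 1.714286, 1.857143, 2.
f(t) = -4t⁴ + t³ + 2t² + 2t - 2: f₀=-1, f₁=-2.433153, f₂=-4.927530, f₃=-8.805498, f₄=-14.429404, f₅=-22.201583, f₆=-32.564348, f₇=-46.
(h/2)·[f₀ + 2f₁ + 2f₂ + 2f₃ + 2f₄ + 2f₅ + 2f₆ + f₇] = 0.071429·(-217.723032) = -15.5516.

-15.5516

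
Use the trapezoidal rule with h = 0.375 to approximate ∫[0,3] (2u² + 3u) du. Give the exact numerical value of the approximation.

31.640625

h = (3 − 0)/8 = 0.375.
Nodes u₀,…,u₈ = 0, 0.375, 0.75, 1.125, 1.5, 1.875, 2.25, 2.625, 3.
f(u) = 2u² + 3u: f₀=0, f₁=1.40625, f₂=3.375, f₃=5.90625, f₄=9, f₅=12.65625, f₆=16.875, f₇=21.65625, f₈=27.
(h/2)·[f₀ + 2f₁ + 2f₂ + 2f₃ + 2f₄ + 2f₅ + 2f₆ + 2f₇ + f₈] = 0.1875·(168.75) = 31.640625.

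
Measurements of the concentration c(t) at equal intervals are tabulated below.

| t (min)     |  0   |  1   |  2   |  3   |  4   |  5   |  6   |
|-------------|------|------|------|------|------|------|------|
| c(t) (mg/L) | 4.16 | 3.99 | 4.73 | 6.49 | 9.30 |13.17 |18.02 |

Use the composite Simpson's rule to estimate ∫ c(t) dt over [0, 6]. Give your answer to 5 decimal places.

48.28000

h = 1, n = 6.
(h/3)·[y₀ + 4y₁ + 2y₂ + 4y₃ + 2y₄ + 4y₅ + y₆] = 0.333333·(144.84) = 48.28000.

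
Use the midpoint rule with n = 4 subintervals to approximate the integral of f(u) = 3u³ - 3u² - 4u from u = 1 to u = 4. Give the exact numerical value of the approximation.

95.5078125

h = (4 − 1)/4 = 0.75.
Midpoints m₁,…,m₄ = 1.375, 2.125, 2.875, 3.625.
f(m₁)=-3.373046875, f(m₂)=6.740234375, f(m₃)=34.994140625, f(m₄)=88.982421875.
h·[f(m₁) + f(m₂) + f(m₃) + f(m₄)] = 0.75·(127.34375) = 95.5078125.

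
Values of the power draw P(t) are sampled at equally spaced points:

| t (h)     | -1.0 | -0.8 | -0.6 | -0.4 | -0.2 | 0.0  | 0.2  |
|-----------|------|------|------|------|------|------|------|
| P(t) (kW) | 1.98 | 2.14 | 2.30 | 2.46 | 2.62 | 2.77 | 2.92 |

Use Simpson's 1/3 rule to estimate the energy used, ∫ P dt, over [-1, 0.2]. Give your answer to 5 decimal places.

2.94800

h = 0.2, n = 6.
(h/3)·[y₀ + 4y₁ + 2y₂ + 4y₃ + 2y₄ + 4y₅ + y₆] = 0.066667·(44.22) = 2.94800.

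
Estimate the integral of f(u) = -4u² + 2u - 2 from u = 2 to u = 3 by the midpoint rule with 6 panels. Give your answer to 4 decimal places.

-22.3241

h = (3 − 2)/6 = 0.166667.
Midpoints m₁,…,m₆ = 2.083333, 2.25, 2.416667, 2.583333, 2.75, 2.916667.
f(m₁)=-15.194444, f(m₂)=-17.75, f(m₃)=-20.527778, f(m₄)=-23.527778, f(m₅)=-26.75, f(m₆)=-30.194444.
h·[f(m₁) + f(m₂) + f(m₃) + f(m₄) + f(m₅) + f(m₆)] = 0.166667·(-133.944444) = -22.3241.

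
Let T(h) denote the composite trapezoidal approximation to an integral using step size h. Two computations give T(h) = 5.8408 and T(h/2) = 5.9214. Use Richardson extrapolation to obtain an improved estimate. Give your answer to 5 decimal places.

5.94827

R = (4·T(h/2) − T(h)) / 3 = (4·5.9214 − 5.8408)/3 = (17.8448)/3 = 5.94827.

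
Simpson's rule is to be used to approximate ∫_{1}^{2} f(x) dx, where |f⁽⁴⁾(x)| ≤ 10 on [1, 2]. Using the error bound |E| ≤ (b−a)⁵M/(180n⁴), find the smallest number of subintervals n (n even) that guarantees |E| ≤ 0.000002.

Need 10/(180n⁴) ≤ 0.000002.
n⁴ ≥ 10/(180·0.000002) = 27777.8 ⇒ n ≥ 12.9099, so the smallest even n is 14. (n must be even for Simpson's rule.)

14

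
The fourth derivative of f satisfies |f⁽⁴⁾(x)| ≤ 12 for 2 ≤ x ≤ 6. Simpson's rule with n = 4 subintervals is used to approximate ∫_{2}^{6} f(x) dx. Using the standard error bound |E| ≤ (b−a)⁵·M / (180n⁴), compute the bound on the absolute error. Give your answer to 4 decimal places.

0.2667

|E| ≤ (4)⁵·12 / (180·4⁴) = 12288/46080 = 0.2667.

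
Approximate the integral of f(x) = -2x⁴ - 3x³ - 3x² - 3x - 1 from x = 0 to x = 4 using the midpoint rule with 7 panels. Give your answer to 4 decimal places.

h = (4 − 0)/7 = 0.571429.
Midpoints m₁,…,m₇ = 0.285714, 0.857143, 1.428571, 2, 2.571429, 3.142857, 3.714286.
f(m₁)=-2.185339, f(m₂)=-8.744273, f(m₃)=-28.484382, f(m₄)=-75, f(m₅)=-167.003332, f(m₆)=-328.324448, f(m₇)=-587.911287.
h·[f(m₁) + f(m₂) + f(m₃) + f(m₄) + f(m₅) + f(m₆) + f(m₇)] = 0.571429·(-1197.653061) = -684.3732.

-684.3732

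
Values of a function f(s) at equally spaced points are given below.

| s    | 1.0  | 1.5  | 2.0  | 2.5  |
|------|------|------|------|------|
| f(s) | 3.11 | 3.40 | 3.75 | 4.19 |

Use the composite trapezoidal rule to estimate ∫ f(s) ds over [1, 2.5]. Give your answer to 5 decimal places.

h = 0.5, n = 3.
(h/2)·[y₀ + 2y₁ + 2y₂ + y₃] = 0.25·(21.60) = 5.40000.

5.40000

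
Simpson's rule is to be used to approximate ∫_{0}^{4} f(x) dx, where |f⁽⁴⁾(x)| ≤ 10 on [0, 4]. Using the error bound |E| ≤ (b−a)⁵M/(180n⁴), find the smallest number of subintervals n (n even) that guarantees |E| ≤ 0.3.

Need 10240/(180n⁴) ≤ 0.3.
n⁴ ≥ 10240/(180·0.3) = 189.63 ⇒ n ≥ 3.7109, so the smallest even n is 4. (n must be even for Simpson's rule.)

4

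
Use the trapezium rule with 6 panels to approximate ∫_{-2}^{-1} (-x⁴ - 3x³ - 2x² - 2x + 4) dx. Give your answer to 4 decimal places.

h = (-1 − (-2))/6 = 0.166667.
Nodes x₀,…,x₆ = -2, -1.833333, -1.666667, -1.5, -1.333333, -1.166667, -1.
f(x) = -x⁴ - 3x³ - 2x² - 2x + 4: f₀=8, f₁=8.133488, f₂=7.950617, f₃=7.5625, f₄=7.061728, f₅=6.522377, f₆=6.
(h/2)·[f₀ + 2f₁ + 2f₂ + 2f₃ + 2f₄ + 2f₅ + f₆] = 0.083333·(88.461420) = 7.3718.

7.3718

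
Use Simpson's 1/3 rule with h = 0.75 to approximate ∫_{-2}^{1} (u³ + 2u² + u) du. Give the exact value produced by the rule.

h = (1 − (-2))/4 = 0.75.
Nodes u₀,…,u₄ = -2, -1.25, -0.5, 0.25, 1.
f(u) = u³ + 2u² + u: f₀=-2, f₁=-0.078125, f₂=-0.125, f₃=0.390625, f₄=4.
(h/3)·[f₀ + 4f₁ + 2f₂ + 4f₃ + f₄] = 0.25·(3) = 0.75.

0.75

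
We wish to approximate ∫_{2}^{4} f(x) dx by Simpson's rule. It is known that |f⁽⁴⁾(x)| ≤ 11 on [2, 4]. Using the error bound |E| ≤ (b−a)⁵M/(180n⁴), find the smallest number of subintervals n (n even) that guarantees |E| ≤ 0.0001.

Need 352/(180n⁴) ≤ 0.0001.
n⁴ ≥ 352/(180·0.0001) = 19555.6 ⇒ n ≥ 11.8254, so the smallest even n is 12. (n must be even for Simpson's rule.)

12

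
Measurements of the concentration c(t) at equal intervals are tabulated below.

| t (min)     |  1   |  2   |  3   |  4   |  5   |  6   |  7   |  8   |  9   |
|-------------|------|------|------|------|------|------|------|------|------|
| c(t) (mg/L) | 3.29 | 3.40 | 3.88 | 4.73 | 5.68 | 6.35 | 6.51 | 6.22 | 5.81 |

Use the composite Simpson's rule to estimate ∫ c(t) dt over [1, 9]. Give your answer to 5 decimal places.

41.34667

h = 1, n = 8.
(h/3)·[y₀ + 4y₁ + 2y₂ + 4y₃ + 2y₄ + 4y₅ + 2y₆ + 4y₇ + y₈] = 0.333333·(124.04) = 41.34667.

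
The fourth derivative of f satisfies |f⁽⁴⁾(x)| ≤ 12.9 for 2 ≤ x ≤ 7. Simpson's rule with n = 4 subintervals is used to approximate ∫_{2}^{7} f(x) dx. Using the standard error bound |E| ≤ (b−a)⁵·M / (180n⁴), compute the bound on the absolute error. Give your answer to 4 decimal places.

0.8748

|E| ≤ (5)⁵·12.9 / (180·4⁴) = 40312.5/46080 = 0.8748.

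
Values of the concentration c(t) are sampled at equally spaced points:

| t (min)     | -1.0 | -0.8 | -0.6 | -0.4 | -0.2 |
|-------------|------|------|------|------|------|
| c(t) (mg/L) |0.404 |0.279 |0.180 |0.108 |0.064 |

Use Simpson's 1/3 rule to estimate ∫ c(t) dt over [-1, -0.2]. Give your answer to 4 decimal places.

h = 0.2, n = 4.
(h/3)·[y₀ + 4y₁ + 2y₂ + 4y₃ + y₄] = 0.066667·(2.376) = 0.1584.

0.1584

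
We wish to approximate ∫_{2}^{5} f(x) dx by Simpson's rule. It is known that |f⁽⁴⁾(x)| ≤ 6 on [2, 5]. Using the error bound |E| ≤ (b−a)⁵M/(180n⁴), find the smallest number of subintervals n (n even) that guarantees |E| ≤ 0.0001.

Need 1458/(180n⁴) ≤ 0.0001.
n⁴ ≥ 1458/(180·0.0001) = 81000 ⇒ n ≥ 16.8702, so the smallest even n is 18. (n must be even for Simpson's rule.)

18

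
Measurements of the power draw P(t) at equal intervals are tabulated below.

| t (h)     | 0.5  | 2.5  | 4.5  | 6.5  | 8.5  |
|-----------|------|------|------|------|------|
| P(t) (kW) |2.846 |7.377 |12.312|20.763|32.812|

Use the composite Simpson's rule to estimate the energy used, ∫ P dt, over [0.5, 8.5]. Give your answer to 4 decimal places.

115.2280

h = 2, n = 4.
(h/3)·[y₀ + 4y₁ + 2y₂ + 4y₃ + y₄] = 0.666667·(172.842) = 115.2280.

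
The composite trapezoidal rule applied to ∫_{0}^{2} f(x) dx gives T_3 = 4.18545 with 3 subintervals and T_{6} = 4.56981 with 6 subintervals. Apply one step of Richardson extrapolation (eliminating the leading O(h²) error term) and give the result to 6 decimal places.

4.697930

R = (4·T_{6} − T_3) / 3 = (4·4.56981 − 4.18545)/3 = (14.09379)/3 = 4.697930.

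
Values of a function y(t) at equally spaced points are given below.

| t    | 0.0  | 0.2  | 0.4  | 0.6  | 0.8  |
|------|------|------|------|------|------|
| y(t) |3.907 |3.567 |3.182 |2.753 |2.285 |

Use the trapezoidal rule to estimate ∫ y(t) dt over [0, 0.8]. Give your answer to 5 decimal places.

h = 0.2, n = 4.
(h/2)·[y₀ + 2y₁ + 2y₂ + 2y₃ + y₄] = 0.1·(25.196) = 2.51960.

2.51960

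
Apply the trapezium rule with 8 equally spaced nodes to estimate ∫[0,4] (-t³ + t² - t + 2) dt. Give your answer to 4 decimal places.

-43.7551

h = (4 − 0)/7 = 0.571429.
Nodes t₀,…,t₇ = 0, 0.571429, 1.142857, 1.714286, 2.285714, 2.857143, 3.428571, 4.
f(t) = -t³ + t² - t + 2: f₀=2, f₁=1.568513, f₂=0.670554, f₃=-1.813411, f₄=-7.002915, f₅=-16.017493, f₆=-29.976676, f₇=-50.
(h/2)·[f₀ + 2f₁ + 2f₂ + 2f₃ + 2f₄ + 2f₅ + 2f₆ + f₇] = 0.285714·(-153.142857) = -43.7551.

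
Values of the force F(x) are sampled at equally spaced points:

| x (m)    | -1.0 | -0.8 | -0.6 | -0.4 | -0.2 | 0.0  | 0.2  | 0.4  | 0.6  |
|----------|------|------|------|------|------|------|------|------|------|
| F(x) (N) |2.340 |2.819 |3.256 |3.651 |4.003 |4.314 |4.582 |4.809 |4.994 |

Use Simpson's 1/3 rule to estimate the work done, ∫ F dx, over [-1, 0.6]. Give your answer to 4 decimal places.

6.2259

h = 0.2, n = 8.
(h/3)·[y₀ + 4y₁ + 2y₂ + 4y₃ + 2y₄ + 4y₅ + 2y₆ + 4y₇ + y₈] = 0.066667·(93.388) = 6.2259.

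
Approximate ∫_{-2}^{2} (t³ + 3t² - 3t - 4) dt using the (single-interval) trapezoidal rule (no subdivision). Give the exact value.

T = (b−a)/2 · [f(-2) + f(2)] = 2·[6 + 10] = 32.

32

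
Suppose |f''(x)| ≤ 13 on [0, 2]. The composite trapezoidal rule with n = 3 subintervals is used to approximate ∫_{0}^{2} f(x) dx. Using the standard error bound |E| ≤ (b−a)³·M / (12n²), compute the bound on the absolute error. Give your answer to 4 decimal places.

|E| ≤ (2)³·13 / (12·3²) = 104/108 = 0.9630.

0.9630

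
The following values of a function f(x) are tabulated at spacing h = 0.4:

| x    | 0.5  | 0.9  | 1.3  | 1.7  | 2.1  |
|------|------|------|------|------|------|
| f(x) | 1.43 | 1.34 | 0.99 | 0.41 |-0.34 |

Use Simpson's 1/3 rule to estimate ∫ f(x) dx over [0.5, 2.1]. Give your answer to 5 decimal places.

h = 0.4, n = 4.
(h/3)·[y₀ + 4y₁ + 2y₂ + 4y₃ + y₄] = 0.133333·(10.07) = 1.34267.

1.34267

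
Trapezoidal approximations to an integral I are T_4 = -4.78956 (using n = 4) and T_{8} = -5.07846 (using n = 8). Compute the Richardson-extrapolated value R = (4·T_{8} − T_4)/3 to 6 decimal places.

R = (4·T_{8} − T_4) / 3 = (4·(-5.07846) − (-4.78956))/3 = (-15.52428)/3 = -5.174760.

-5.174760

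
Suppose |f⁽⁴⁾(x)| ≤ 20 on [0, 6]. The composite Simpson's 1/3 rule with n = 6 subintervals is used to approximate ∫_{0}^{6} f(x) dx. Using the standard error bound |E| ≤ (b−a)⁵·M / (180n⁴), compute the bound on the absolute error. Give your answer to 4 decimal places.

0.6667

|E| ≤ (6)⁵·20 / (180·6⁴) = 155520/233280 = 0.6667.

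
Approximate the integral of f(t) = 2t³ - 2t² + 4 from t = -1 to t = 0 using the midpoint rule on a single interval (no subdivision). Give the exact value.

3.25

M = (b−a)·f(-0.5) = 1·(3.25) = 3.25.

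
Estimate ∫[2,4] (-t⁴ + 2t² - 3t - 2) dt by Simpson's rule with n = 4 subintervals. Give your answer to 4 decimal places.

-183.0833

h = (4 − 2)/4 = 0.5.
Nodes t₀,…,t₄ = 2, 2.5, 3, 3.5, 4.
f(t) = -t⁴ + 2t² - 3t - 2: f₀=-16, f₁=-36.0625, f₂=-74, f₃=-138.0625, f₄=-238.
(h/3)·[f₀ + 4f₁ + 2f₂ + 4f₃ + f₄] = 0.166667·(-1098.5) = -183.0833.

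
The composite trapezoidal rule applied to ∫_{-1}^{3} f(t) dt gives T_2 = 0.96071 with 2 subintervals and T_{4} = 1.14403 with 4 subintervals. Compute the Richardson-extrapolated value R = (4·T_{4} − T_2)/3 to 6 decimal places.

1.205137

R = (4·T_{4} − T_2) / 3 = (4·1.14403 − 0.96071)/3 = (3.61541)/3 = 1.205137.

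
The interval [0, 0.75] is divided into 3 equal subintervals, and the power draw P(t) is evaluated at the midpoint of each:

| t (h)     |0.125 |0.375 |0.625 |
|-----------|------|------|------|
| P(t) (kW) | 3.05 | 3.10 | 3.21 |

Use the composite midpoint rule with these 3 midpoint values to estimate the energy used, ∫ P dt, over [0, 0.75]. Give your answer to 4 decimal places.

2.3400

h = 0.25, n = 3.
h·[y(m₁) + y(m₂) + y(m₃)] = 0.25·(9.36) = 2.3400.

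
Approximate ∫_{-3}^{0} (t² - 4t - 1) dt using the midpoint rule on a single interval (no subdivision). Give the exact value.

21.75

M = (b−a)·f(-1.5) = 3·(7.25) = 21.75.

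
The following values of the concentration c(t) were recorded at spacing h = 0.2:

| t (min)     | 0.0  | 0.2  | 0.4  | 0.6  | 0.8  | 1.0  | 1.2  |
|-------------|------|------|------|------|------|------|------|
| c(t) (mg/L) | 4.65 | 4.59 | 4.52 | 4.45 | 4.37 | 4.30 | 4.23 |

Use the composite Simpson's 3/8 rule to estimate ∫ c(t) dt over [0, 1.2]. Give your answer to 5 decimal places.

5.33400

h = 0.2, n = 6.
(3h/8)·[y₀ + 3y₁ + 3y₂ + 2y₃ + 3y₄ + 3y₅ + y₆] = 0.075·(71.12) = 5.33400.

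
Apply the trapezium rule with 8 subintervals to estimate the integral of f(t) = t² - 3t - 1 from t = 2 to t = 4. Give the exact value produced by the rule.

h = (4 − 2)/8 = 0.25.
Nodes t₀,…,t₈ = 2, 2.25, 2.5, 2.75, 3, 3.25, 3.5, 3.75, 4.
f(t) = t² - 3t - 1: f₀=-3, f₁=-2.6875, f₂=-2.25, f₃=-1.6875, f₄=-1, f₅=-0.1875, f₆=0.75, f₇=1.8125, f₈=3.
(h/2)·[f₀ + 2f₁ + 2f₂ + 2f₃ + 2f₄ + 2f₅ + 2f₆ + 2f₇ + f₈] = 0.125·(-10.5) = -1.3125.

-1.3125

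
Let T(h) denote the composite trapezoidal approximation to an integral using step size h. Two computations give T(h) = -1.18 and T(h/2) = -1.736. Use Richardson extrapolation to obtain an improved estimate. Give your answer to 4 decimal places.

-1.9213

R = (4·T(h/2) − T(h)) / 3 = (4·(-1.736) − (-1.18))/3 = (-5.764)/3 = -1.9213.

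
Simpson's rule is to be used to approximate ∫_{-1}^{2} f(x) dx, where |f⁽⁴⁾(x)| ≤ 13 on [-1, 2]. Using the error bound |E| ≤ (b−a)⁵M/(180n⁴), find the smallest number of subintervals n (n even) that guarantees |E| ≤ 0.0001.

22

Need 3159/(180n⁴) ≤ 0.0001.
n⁴ ≥ 3159/(180·0.0001) = 175500 ⇒ n ≥ 20.4677, so the smallest even n is 22. (n must be even for Simpson's rule.)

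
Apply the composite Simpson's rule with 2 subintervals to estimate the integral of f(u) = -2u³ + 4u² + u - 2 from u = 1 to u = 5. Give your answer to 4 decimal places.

h = (5 − 1)/2 = 2.
Nodes u₀,…,u₂ = 1, 3, 5.
f(u) = -2u³ + 4u² + u - 2: f₀=1, f₁=-17, f₂=-147.
(h/3)·[f₀ + 4f₁ + f₂] = 0.666667·(-214) = -142.6667.

-142.6667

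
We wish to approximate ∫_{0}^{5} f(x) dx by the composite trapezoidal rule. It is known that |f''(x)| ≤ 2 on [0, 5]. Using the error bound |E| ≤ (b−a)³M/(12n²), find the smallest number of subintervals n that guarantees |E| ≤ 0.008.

52

Need 250/(12n²) ≤ 0.008.
n² ≥ 250/(12·0.008) = 2604.17 ⇒ n ≥ 51.0310, so the smallest n is 52.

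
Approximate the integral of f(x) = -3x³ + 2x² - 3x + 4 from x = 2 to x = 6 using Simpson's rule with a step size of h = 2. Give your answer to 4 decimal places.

-853.3333

h = (6 − 2)/2 = 2.
Nodes x₀,…,x₂ = 2, 4, 6.
f(x) = -3x³ + 2x² - 3x + 4: f₀=-18, f₁=-168, f₂=-590.
(h/3)·[f₀ + 4f₁ + f₂] = 0.666667·(-1280) = -853.3333.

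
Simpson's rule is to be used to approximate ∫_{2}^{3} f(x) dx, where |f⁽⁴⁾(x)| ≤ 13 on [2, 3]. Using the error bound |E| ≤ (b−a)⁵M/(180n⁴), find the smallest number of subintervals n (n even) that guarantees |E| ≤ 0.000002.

Need 13/(180n⁴) ≤ 0.000002.
n⁴ ≥ 13/(180·0.000002) = 36111.1 ⇒ n ≥ 13.7851, so the smallest even n is 14. (n must be even for Simpson's rule.)

14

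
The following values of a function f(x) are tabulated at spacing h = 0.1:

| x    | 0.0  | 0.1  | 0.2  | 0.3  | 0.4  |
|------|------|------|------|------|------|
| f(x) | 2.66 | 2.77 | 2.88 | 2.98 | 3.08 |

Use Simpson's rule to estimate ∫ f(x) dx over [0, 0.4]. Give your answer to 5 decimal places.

h = 0.1, n = 4.
(h/3)·[y₀ + 4y₁ + 2y₂ + 4y₃ + y₄] = 0.033333·(34.50) = 1.15000.

1.15000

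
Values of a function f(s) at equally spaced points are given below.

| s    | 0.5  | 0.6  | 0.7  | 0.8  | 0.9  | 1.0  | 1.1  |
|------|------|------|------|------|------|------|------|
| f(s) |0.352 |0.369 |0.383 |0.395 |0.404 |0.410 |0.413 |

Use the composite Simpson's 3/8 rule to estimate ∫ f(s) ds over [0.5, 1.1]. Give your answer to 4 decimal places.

0.2345

h = 0.1, n = 6.
(3h/8)·[y₀ + 3y₁ + 3y₂ + 2y₃ + 3y₄ + 3y₅ + y₆] = 0.0375·(6.253) = 0.2345.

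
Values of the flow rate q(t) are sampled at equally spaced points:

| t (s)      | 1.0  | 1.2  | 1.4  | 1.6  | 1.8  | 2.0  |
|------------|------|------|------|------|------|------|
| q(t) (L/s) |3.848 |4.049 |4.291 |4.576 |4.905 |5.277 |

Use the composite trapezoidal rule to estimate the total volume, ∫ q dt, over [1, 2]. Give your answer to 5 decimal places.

4.47670

h = 0.2, n = 5.
(h/2)·[y₀ + 2y₁ + 2y₂ + 2y₃ + 2y₄ + y₅] = 0.1·(44.767) = 4.47670.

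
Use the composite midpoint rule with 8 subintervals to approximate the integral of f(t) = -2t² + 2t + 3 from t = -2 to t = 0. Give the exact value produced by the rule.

h = (0 − (-2))/8 = 0.25.
Midpoints m₁,…,m₈ = -1.875, -1.625, -1.375, -1.125, -0.875, -0.625, -0.375, -0.125.
f(m₁)=-7.78125, f(m₂)=-5.53125, f(m₃)=-3.53125, f(m₄)=-1.78125, f(m₅)=-0.28125, f(m₆)=0.96875, f(m₇)=1.96875, f(m₈)=2.71875.
h·[f(m₁) + f(m₂) + f(m₃) + f(m₄) + f(m₅) + f(m₆) + f(m₇) + f(m₈)] = 0.25·(-13.25) = -3.3125.

-3.3125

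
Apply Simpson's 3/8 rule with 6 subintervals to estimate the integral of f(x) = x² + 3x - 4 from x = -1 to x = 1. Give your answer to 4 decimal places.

h = (1 − (-1))/6 = 0.333333.
Nodes x₀,…,x₆ = -1, -0.666667, -0.333333, 0, 0.333333, 0.666667, 1.
f(x) = x² + 3x - 4: f₀=-6, f₁=-5.555556, f₂=-4.888889, f₃=-4, f₄=-2.888889, f₅=-1.555556, f₆=0.
(3h/8)·[f₀ + 3f₁ + 3f₂ + 2f₃ + 3f₄ + 3f₅ + f₆] = 0.125·(-58.666667) = -7.3333.

-7.3333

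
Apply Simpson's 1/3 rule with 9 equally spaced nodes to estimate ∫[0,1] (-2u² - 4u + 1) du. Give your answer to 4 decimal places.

h = (1 − 0)/8 = 0.125.
Nodes u₀,…,u₈ = 0, 0.125, 0.25, 0.375, 0.5, 0.625, 0.75, 0.875, 1.
f(u) = -2u² - 4u + 1: f₀=1, f₁=0.46875, f₂=-0.125, f₃=-0.78125, f₄=-1.5, f₅=-2.28125, f₆=-3.125, f₇=-4.03125, f₈=-5.
(h/3)·[f₀ + 4f₁ + 2f₂ + 4f₃ + 2f₄ + 4f₅ + 2f₆ + 4f₇ + f₈] = 0.041667·(-40) = -1.6667.

-1.6667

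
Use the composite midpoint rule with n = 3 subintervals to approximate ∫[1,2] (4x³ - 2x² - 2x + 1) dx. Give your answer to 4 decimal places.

h = (2 − 1)/3 = 0.333333.
Midpoints m₁,…,m₃ = 1.166667, 1.5, 1.833333.
f(m₁)=2.296296, f(m₂)=7, f(m₃)=15.259259.
h·[f(m₁) + f(m₂) + f(m₃)] = 0.333333·(24.555556) = 8.1852.

8.1852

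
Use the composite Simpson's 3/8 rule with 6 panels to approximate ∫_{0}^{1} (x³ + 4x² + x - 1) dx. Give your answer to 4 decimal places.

1.0833

h = (1 − 0)/6 = 0.166667.
Nodes x₀,…,x₆ = 0, 0.166667, 0.333333, 0.5, 0.666667, 0.833333, 1.
f(x) = x³ + 4x² + x - 1: f₀=-1, f₁=-0.717593, f₂=-0.185185, f₃=0.625, f₄=1.740741, f₅=3.189815, f₆=5.
(3h/8)·[f₀ + 3f₁ + 3f₂ + 2f₃ + 3f₄ + 3f₅ + f₆] = 0.0625·(17.333333) = 1.0833.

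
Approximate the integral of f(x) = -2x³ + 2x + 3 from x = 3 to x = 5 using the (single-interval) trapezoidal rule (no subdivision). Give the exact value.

-282

T = (b−a)/2 · [f(3) + f(5)] = 1·[(-45) + (-237)] = -282.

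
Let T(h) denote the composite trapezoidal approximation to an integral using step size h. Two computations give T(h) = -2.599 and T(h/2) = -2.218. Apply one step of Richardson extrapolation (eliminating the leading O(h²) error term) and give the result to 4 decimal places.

R = (4·T(h/2) − T(h)) / 3 = (4·(-2.218) − (-2.599))/3 = (-6.273)/3 = -2.0910.

-2.0910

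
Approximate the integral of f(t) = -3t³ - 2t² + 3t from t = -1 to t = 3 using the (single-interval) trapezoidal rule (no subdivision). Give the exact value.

T = (b−a)/2 · [f(-1) + f(3)] = 2·[(-2) + (-90)] = -184.

-184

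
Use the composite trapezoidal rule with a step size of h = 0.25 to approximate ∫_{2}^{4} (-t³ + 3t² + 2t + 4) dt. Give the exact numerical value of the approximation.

h = (4 − 2)/8 = 0.25.
Nodes t₀,…,t₈ = 2, 2.25, 2.5, 2.75, 3, 3.25, 3.5, 3.75, 4.
f(t) = -t³ + 3t² + 2t + 4: f₀=12, f₁=12.296875, f₂=12.125, f₃=11.390625, f₄=10, f₅=7.859375, f₆=4.875, f₇=0.953125, f₈=-4.
(h/2)·[f₀ + 2f₁ + 2f₂ + 2f₃ + 2f₄ + 2f₅ + 2f₆ + 2f₇ + f₈] = 0.125·(127) = 15.875.

15.875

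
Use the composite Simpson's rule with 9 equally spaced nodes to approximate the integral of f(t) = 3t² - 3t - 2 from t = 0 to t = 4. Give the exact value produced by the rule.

h = (4 − 0)/8 = 0.5.
Nodes t₀,…,t₈ = 0, 0.5, 1, 1.5, 2, 2.5, 3, 3.5, 4.
f(t) = 3t² - 3t - 2: f₀=-2, f₁=-2.75, f₂=-2, f₃=0.25, f₄=4, f₅=9.25, f₆=16, f₇=24.25, f₈=34.
(h/3)·[f₀ + 4f₁ + 2f₂ + 4f₃ + 2f₄ + 4f₅ + 2f₆ + 4f₇ + f₈] = 0.166667·(192) = 32.

32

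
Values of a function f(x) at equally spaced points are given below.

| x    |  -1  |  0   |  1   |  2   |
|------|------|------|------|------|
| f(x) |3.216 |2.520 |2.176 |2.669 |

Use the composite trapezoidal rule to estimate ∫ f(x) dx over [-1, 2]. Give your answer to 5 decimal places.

7.63850

h = 1, n = 3.
(h/2)·[y₀ + 2y₁ + 2y₂ + y₃] = 0.5·(15.277) = 7.63850.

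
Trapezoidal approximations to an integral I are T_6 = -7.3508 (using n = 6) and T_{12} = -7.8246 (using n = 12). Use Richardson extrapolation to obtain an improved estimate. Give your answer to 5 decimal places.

-7.98253

R = (4·T_{12} − T_6) / 3 = (4·(-7.8246) − (-7.3508))/3 = (-23.9476)/3 = -7.98253.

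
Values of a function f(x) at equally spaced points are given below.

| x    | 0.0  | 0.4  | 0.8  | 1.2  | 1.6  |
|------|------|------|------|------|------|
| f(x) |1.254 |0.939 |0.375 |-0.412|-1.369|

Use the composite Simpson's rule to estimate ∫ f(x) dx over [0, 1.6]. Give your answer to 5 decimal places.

0.36573

h = 0.4, n = 4.
(h/3)·[y₀ + 4y₁ + 2y₂ + 4y₃ + y₄] = 0.133333·(2.743) = 0.36573.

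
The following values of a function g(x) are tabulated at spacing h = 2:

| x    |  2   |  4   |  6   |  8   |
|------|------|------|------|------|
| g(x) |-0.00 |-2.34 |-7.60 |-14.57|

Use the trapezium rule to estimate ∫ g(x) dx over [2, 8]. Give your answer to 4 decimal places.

-34.4500

h = 2, n = 3.
(h/2)·[y₀ + 2y₁ + 2y₂ + y₃] = 1·(-34.45) = -34.4500.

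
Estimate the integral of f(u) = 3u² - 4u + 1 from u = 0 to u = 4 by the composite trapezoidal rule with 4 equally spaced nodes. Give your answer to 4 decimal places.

39.5556

h = (4 − 0)/3 = 1.333333.
Nodes u₀,…,u₃ = 0, 1.333333, 2.666667, 4.
f(u) = 3u² - 4u + 1: f₀=1, f₁=1, f₂=11.666667, f₃=33.
(h/2)·[f₀ + 2f₁ + 2f₂ + f₃] = 0.666667·(59.333333) = 39.5556.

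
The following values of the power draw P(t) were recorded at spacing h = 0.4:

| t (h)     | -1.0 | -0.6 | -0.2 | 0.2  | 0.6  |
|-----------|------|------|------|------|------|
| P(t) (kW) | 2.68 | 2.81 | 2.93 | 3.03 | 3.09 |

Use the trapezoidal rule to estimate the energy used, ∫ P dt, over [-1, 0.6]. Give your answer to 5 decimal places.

4.66200

h = 0.4, n = 4.
(h/2)·[y₀ + 2y₁ + 2y₂ + 2y₃ + y₄] = 0.2·(23.31) = 4.66200.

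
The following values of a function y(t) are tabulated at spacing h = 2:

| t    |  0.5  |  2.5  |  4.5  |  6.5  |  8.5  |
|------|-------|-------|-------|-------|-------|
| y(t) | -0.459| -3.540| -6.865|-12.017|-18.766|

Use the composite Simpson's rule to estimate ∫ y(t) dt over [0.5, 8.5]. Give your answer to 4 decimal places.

-63.4553

h = 2, n = 4.
(h/3)·[y₀ + 4y₁ + 2y₂ + 4y₃ + y₄] = 0.666667·(-95.183) = -63.4553.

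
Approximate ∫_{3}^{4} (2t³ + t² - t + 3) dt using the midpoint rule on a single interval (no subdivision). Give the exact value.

M = (b−a)·f(3.5) = 1·(97.5) = 97.5.

97.5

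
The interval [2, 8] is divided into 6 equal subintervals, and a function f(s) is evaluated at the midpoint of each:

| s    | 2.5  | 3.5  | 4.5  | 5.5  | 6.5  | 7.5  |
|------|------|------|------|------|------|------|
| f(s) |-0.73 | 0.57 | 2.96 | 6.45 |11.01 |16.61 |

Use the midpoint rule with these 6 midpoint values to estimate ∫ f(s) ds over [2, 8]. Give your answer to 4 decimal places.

h = 1, n = 6.
h·[y(m₁) + y(m₂) + y(m₃) + y(m₄) + y(m₅) + y(m₆)] = 1·(36.87) = 36.8700.

36.8700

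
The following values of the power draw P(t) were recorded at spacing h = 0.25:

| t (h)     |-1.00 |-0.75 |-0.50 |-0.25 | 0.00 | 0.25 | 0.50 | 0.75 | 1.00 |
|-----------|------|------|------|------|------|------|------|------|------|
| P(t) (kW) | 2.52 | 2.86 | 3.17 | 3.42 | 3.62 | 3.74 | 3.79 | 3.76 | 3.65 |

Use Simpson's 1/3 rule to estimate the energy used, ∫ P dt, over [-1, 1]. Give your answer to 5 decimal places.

6.87083

h = 0.25, n = 8.
(h/3)·[y₀ + 4y₁ + 2y₂ + 4y₃ + 2y₄ + 4y₅ + 2y₆ + 4y₇ + y₈] = 0.083333·(82.45) = 6.87083.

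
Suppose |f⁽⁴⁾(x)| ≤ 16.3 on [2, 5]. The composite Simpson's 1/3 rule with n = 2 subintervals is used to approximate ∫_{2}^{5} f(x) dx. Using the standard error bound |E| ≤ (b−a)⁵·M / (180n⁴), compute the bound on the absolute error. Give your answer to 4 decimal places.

1.3753

|E| ≤ (3)⁵·16.3 / (180·2⁴) = 3960.9/2880 = 1.3753.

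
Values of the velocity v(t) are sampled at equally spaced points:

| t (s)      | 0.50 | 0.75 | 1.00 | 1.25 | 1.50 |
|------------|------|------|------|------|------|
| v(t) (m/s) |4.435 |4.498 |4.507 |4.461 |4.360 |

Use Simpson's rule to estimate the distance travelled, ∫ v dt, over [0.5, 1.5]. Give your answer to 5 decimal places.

4.47042

h = 0.25, n = 4.
(h/3)·[y₀ + 4y₁ + 2y₂ + 4y₃ + y₄] = 0.083333·(53.645) = 4.47042.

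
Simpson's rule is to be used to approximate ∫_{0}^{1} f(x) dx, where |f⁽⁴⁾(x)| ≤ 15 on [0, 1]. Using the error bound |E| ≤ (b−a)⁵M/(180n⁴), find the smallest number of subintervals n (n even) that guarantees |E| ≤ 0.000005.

12

Need 15/(180n⁴) ≤ 0.000005.
n⁴ ≥ 15/(180·0.000005) = 16666.7 ⇒ n ≥ 11.3622, so the smallest even n is 12. (n must be even for Simpson's rule.)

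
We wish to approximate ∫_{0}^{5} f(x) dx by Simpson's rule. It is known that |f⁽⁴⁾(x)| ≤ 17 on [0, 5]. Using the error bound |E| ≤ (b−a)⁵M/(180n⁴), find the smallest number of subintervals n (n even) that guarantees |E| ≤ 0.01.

Need 53125/(180n⁴) ≤ 0.01.
n⁴ ≥ 53125/(180·0.01) = 29513.9 ⇒ n ≥ 13.1071, so the smallest even n is 14. (n must be even for Simpson's rule.)

14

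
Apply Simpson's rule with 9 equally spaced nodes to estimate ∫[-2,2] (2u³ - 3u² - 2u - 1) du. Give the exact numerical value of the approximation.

h = (2 − (-2))/8 = 0.5.
Nodes u₀,…,u₈ = -2, -1.5, -1, -0.5, 0, 0.5, 1, 1.5, 2.
f(u) = 2u³ - 3u² - 2u - 1: f₀=-25, f₁=-11.5, f₂=-4, f₃=-1, f₄=-1, f₅=-2.5, f₆=-4, f₇=-4, f₈=-1.
(h/3)·[f₀ + 4f₁ + 2f₂ + 4f₃ + 2f₄ + 4f₅ + 2f₆ + 4f₇ + f₈] = 0.166667·(-120) = -20.

-20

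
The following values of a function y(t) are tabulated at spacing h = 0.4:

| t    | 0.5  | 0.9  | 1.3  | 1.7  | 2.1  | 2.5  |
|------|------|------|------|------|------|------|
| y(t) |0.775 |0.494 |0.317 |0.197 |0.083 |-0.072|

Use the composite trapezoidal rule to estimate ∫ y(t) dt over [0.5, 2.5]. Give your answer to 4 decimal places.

h = 0.4, n = 5.
(h/2)·[y₀ + 2y₁ + 2y₂ + 2y₃ + 2y₄ + y₅] = 0.2·(2.885) = 0.5770.

0.5770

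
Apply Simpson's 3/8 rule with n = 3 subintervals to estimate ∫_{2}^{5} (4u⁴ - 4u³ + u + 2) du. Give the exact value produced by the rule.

1885.5

h = (5 − 2)/3 = 1.
Nodes u₀,…,u₃ = 2, 3, 4, 5.
f(u) = 4u⁴ - 4u³ + u + 2: f₀=36, f₁=221, f₂=774, f₃=2007.
(3h/8)·[f₀ + 3f₁ + 3f₂ + f₃] = 0.375·(5028) = 1885.5.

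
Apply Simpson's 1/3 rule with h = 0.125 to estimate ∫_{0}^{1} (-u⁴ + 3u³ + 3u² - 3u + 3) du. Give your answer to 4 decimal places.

3.0500

h = (1 − 0)/8 = 0.125.
Nodes u₀,…,u₈ = 0, 0.125, 0.25, 0.375, 0.5, 0.625, 0.75, 0.875, 1.
f(u) = -u⁴ + 3u³ + 3u² - 3u + 3: f₀=3, f₁=2.677490234375, f₂=2.48046875, f₃=2.435302734375, f₄=2.5625, f₅=2.876708984375, f₆=3.38671875, f₇=4.095458984375, f₈=5.
(h/3)·[f₀ + 4f₁ + 2f₂ + 4f₃ + 2f₄ + 4f₅ + 2f₆ + 4f₇ + f₈] = 0.041667·(73.19921875) = 3.0500.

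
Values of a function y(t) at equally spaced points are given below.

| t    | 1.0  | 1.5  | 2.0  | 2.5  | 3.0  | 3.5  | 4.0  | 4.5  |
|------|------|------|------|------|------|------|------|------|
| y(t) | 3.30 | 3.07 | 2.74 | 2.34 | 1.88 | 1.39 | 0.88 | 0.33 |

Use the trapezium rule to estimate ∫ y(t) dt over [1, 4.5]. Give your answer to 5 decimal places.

h = 0.5, n = 7.
(h/2)·[y₀ + 2y₁ + 2y₂ + 2y₃ + 2y₄ + 2y₅ + 2y₆ + y₇] = 0.25·(28.23) = 7.05750.

7.05750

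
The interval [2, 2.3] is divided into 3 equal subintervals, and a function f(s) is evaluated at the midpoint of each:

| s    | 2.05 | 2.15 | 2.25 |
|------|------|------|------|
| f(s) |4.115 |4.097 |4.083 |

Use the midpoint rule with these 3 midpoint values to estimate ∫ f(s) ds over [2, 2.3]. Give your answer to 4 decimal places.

h = 0.1, n = 3.
h·[y(m₁) + y(m₂) + y(m₃)] = 0.1·(12.295) = 1.2295.

1.2295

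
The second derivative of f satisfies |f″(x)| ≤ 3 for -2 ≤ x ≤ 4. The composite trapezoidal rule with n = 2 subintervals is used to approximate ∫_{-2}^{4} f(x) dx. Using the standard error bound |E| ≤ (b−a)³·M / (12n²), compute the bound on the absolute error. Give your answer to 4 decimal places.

13.5000

|E| ≤ (6)³·3 / (12·2²) = 648/48 = 13.5000.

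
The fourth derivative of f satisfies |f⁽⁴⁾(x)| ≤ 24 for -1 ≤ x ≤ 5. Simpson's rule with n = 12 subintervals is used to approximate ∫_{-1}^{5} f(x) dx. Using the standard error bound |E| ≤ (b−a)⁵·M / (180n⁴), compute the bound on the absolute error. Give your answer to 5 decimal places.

0.05000

|E| ≤ (6)⁵·24 / (180·12⁴) = 186624/3732480 = 0.05000.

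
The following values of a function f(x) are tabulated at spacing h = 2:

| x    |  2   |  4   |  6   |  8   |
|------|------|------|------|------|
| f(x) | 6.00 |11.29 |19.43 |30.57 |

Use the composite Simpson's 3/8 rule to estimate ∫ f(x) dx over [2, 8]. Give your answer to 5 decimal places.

96.54750

h = 2, n = 3.
(3h/8)·[y₀ + 3y₁ + 3y₂ + y₃] = 0.75·(128.73) = 96.54750.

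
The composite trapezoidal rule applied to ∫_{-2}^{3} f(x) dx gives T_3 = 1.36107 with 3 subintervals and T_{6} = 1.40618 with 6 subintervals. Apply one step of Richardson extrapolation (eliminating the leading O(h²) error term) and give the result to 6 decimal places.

1.421217

R = (4·T_{6} − T_3) / 3 = (4·1.40618 − 1.36107)/3 = (4.26365)/3 = 1.421217.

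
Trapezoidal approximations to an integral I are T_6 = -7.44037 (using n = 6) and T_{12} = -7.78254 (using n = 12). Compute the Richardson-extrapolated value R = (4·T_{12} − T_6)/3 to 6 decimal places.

-7.896597

R = (4·T_{12} − T_6) / 3 = (4·(-7.78254) − (-7.44037))/3 = (-23.68979)/3 = -7.896597.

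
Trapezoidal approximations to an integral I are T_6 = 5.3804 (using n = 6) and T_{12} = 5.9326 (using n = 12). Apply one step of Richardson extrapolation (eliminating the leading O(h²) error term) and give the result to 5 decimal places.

6.11667

R = (4·T_{12} − T_6) / 3 = (4·5.9326 − 5.3804)/3 = (18.3500)/3 = 6.11667.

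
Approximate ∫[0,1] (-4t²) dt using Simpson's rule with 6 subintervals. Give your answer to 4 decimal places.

-1.3333

h = (1 − 0)/6 = 0.166667.
Nodes t₀,…,t₆ = 0, 0.166667, 0.333333, 0.5, 0.666667, 0.833333, 1.
f(t) = -4t²: f₀=0, f₁=-0.111111, f₂=-0.444444, f₃=-1, f₄=-1.777778, f₅=-2.777778, f₆=-4.
(h/3)·[f₀ + 4f₁ + 2f₂ + 4f₃ + 2f₄ + 4f₅ + f₆] = 0.055556·(-24) = -1.3333.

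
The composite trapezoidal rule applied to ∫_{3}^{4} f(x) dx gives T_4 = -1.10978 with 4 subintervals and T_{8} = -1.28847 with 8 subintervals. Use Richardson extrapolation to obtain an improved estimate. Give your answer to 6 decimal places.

R = (4·T_{8} − T_4) / 3 = (4·(-1.28847) − (-1.10978))/3 = (-4.04410)/3 = -1.348033.

-1.348033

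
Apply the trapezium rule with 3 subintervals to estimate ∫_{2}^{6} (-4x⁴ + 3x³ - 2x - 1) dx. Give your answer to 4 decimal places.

-5719.8848

h = (6 − 2)/3 = 1.333333.
Nodes x₀,…,x₃ = 2, 3.333333, 4.666667, 6.
f(x) = -4x⁴ + 3x³ - 2x - 1: f₀=-45, f₁=-390.382716, f₂=-1602.530864, f₃=-4549.
(h/2)·[f₀ + 2f₁ + 2f₂ + f₃] = 0.666667·(-8579.827160) = -5719.8848.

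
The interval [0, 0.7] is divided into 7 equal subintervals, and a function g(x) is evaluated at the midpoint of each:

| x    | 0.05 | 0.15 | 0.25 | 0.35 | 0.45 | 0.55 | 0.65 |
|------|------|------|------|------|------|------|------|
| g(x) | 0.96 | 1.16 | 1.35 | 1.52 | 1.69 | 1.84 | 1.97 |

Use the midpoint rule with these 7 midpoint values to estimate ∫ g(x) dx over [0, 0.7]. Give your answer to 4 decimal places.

1.0490

h = 0.1, n = 7.
h·[y(m₁) + y(m₂) + y(m₃) + y(m₄) + y(m₅) + y(m₆) + y(m₇)] = 0.1·(10.49) = 1.0490.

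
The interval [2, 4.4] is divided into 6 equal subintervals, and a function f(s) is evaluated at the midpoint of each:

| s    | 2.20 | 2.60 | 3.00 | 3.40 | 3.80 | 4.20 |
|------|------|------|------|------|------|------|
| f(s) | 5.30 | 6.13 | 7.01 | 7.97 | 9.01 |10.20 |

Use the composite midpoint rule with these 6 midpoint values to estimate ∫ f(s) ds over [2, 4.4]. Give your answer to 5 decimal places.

h = 0.4, n = 6.
h·[y(m₁) + y(m₂) + y(m₃) + y(m₄) + y(m₅) + y(m₆)] = 0.4·(45.62) = 18.24800.

18.24800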